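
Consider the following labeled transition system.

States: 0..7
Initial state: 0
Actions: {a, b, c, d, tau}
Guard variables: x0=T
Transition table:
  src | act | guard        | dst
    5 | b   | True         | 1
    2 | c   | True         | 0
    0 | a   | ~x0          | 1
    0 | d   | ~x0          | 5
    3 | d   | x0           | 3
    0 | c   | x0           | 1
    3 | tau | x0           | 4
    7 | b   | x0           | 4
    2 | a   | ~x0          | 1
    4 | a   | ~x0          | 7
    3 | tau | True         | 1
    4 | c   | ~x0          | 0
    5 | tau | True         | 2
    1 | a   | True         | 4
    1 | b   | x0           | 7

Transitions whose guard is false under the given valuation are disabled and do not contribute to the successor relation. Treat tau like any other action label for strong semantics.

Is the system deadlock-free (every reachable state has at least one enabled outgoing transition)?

Reach set: {0,1,4,7}
  0: c→1  [deg 1]
  1: a→4  b→7  [deg 2]
  4: ∅  [no exit]
  7: b→4  [deg 1]
witness 4: c·a

Answer: DEADLOCK at state 4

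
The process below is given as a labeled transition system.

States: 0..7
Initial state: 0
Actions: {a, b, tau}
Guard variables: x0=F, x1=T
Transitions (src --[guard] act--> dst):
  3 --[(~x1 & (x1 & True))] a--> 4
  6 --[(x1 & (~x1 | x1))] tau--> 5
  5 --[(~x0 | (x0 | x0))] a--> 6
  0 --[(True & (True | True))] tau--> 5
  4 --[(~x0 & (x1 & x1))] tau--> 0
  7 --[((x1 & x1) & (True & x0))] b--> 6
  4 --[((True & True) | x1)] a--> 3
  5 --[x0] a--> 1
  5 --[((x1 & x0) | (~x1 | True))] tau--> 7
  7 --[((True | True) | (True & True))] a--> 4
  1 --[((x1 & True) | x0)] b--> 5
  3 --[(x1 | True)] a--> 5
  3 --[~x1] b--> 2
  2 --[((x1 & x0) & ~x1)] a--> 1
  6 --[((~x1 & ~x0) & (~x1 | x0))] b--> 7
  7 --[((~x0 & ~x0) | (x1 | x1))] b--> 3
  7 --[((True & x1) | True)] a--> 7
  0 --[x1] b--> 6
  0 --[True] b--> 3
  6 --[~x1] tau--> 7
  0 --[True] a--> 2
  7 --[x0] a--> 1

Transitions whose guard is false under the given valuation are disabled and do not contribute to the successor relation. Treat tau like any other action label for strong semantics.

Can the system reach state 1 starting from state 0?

Guard filter leaves 14 enabled edge(s).
L0 = {0}
L1 = {2,3,5,6}  now seen {0,2,3,5,6}
L2 = {7}  now seen {0,2,3,5,6,7}
L3 = {4}  now seen {0,2,3,4,5,6,7}
Reach set: {0,2,3,4,5,6,7}

Answer: UNREACHABLE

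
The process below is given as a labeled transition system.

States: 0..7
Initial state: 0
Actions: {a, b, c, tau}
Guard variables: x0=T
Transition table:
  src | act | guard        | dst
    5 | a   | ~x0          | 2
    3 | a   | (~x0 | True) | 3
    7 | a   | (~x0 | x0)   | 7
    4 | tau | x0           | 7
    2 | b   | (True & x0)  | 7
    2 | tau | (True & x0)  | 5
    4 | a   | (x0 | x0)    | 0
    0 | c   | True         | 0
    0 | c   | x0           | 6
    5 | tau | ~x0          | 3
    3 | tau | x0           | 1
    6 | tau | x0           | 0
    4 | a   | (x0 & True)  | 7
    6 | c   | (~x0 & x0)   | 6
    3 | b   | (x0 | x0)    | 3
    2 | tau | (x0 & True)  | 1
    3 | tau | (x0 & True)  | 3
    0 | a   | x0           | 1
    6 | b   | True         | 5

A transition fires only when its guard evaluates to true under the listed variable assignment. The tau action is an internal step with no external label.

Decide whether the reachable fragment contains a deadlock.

Reachable = {0,1,5,6}
  0: a→1  c→0  c→6  [deg 3]
  1: ∅  [STUCK]
  5: ∅  [STUCK]
  6: b→5  tau→0  [deg 2]
witness 1: a

Answer: DEADLOCK at state 1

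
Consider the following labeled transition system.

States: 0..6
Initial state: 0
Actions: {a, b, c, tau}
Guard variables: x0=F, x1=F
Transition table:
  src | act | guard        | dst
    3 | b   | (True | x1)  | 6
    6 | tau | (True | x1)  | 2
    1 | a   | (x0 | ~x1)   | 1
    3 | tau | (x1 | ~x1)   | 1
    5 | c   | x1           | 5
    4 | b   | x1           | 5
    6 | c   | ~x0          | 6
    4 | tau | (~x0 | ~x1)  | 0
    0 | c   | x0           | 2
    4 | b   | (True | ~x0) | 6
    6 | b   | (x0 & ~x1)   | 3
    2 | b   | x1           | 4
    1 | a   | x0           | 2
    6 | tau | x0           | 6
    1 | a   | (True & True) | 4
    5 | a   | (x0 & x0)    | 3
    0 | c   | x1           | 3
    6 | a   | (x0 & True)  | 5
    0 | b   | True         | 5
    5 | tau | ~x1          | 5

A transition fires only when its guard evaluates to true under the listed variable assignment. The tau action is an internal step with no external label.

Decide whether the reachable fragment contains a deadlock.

R = {0,5}
  0: b→5  [deg 1]
  5: tau→5  [deg 1]

Answer: DEADLOCK-FREE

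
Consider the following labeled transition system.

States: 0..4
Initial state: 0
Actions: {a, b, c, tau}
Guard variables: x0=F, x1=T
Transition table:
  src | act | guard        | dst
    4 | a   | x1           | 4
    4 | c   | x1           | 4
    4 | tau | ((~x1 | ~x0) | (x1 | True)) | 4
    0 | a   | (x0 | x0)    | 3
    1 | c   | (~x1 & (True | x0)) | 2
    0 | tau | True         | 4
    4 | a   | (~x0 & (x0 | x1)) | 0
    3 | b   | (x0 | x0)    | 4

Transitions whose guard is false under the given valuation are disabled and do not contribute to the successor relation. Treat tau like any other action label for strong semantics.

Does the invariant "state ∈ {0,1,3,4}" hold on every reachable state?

Answer: INVARIANT HOLDS

Working:
Safe = {0,1,3,4}
R = {0,4}
  0: safe
  4: safe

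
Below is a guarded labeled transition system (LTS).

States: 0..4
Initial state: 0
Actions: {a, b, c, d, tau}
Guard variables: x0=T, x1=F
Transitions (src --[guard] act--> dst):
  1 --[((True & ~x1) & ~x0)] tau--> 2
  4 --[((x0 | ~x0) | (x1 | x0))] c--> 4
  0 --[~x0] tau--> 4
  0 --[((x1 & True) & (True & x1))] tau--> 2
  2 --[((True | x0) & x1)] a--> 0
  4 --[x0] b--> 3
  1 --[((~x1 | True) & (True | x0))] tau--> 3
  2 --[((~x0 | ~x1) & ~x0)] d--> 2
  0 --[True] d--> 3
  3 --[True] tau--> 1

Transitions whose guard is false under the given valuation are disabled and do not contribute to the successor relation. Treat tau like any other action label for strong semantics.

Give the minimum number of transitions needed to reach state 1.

BFS to 1:
  depth 0: {0}
  depth 1: {3}
  depth 2: {1}
first hit 1 at d=2 via d·tau

Answer: 2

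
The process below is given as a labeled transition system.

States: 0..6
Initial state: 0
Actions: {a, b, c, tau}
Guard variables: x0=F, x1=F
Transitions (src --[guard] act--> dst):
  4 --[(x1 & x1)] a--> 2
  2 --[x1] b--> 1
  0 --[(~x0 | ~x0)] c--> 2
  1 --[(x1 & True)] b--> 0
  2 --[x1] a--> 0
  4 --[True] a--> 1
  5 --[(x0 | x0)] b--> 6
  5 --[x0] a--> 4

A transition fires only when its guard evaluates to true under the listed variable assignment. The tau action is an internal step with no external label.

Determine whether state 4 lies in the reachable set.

Answer: UNREACHABLE

Working:
Guard filter leaves 2 enabled edge(s).
Layer 0: {0}
Layer 1: {2}  total {0,2}
Reachable = {0,2}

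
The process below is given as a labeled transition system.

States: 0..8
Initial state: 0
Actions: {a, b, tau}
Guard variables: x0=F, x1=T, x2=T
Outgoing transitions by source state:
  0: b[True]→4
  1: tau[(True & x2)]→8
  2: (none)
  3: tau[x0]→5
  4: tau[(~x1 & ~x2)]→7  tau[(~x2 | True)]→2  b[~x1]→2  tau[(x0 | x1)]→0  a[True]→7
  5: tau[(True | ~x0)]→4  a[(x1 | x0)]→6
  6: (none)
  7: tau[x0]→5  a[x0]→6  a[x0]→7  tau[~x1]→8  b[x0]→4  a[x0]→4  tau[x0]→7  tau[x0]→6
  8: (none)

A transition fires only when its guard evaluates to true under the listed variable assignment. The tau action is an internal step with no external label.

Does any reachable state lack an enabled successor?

R = {0,2,4,7}
  0: b→4  [1 exit(s)]
  2: ∅  [deadlock]
  4: a→7  tau→0  tau→2  [3 exit(s)]
  7: ∅  [deadlock]
witness 2: b·tau

Answer: DEADLOCK at state 2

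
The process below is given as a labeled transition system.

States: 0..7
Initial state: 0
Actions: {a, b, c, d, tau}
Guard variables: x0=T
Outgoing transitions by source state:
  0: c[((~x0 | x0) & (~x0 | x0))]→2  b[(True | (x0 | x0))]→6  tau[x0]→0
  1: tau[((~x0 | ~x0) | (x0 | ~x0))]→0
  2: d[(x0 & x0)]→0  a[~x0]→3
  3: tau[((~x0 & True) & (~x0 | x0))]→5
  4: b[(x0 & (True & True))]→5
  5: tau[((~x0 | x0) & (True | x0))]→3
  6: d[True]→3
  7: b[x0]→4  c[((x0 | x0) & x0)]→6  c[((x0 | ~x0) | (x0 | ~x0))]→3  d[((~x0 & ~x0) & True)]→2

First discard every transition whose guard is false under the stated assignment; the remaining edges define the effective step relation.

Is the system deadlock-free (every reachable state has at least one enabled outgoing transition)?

Answer: DEADLOCK at state 3

Working:
Reachable = {0,2,3,6}
  0: b→6  c→2  tau→0  [deg 3]
  2: d→0  [deg 1]
  3: ∅  [deadlock]
  6: d→3  [deg 1]
witness 3: b·d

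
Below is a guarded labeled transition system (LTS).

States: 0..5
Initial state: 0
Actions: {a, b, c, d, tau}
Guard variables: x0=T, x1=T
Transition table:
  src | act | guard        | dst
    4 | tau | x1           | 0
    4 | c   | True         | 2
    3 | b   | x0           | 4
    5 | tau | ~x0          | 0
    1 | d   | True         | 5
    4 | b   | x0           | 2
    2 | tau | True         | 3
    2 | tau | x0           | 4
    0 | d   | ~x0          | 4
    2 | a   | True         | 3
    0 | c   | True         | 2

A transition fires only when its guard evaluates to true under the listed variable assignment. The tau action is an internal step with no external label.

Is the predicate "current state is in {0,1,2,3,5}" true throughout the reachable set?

Safe = {0,1,2,3,5}
Reach set: {0,2,3,4}
  0: ✓
  2: ✓
  3: ✓
  4: outside
counterexample path to 4: c·tau

Answer: INVARIANT VIOLATED at state 4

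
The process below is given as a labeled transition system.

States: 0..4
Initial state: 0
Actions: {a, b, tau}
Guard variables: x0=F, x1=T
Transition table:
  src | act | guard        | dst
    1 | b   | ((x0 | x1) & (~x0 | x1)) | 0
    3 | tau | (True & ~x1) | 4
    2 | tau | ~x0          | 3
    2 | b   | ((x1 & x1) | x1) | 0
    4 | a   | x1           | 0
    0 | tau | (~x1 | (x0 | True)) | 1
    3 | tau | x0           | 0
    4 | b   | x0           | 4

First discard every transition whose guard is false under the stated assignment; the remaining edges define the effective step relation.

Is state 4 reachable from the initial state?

Answer: UNREACHABLE

Working:
After dropping false guards: 5 live edges.
Layer 0: {0}
Layer 1: {1}  now seen {0,1}
R = {0,1}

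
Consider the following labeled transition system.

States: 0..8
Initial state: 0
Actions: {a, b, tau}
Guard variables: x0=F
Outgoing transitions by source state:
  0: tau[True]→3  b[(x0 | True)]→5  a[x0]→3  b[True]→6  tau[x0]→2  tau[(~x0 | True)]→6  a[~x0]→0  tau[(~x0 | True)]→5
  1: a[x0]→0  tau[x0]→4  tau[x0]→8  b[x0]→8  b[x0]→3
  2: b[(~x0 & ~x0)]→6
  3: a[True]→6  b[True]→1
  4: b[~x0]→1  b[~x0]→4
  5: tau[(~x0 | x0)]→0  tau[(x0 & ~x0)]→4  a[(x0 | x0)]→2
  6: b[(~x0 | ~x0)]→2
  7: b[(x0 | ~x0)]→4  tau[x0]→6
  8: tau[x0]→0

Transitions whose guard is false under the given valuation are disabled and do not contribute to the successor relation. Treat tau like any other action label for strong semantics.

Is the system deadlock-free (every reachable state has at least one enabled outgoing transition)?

Reach set: {0,1,2,3,5,6}
  0: a→0  b→5  b→6  tau→3  tau→5  tau→6  [6 exit(s)]
  1: ∅  [no exit]
  2: b→6  [1 exit(s)]
  3: a→6  b→1  [2 exit(s)]
  5: tau→0  [1 exit(s)]
  6: b→2  [1 exit(s)]
witness 1: tau·b

Answer: DEADLOCK at state 1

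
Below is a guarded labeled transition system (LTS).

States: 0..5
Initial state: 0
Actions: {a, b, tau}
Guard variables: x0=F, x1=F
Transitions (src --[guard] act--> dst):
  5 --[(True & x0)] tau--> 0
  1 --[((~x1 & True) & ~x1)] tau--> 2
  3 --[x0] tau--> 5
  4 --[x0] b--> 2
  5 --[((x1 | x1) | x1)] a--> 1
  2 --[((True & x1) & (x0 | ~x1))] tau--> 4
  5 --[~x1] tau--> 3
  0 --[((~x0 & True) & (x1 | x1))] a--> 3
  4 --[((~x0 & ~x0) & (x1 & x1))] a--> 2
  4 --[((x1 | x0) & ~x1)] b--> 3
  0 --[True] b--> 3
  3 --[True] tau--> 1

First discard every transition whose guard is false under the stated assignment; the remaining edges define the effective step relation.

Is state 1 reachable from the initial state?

Answer: REACHABLE

Analysis:
Guard filter leaves 4 enabled edge(s).
Layer 0: {0}
Layer 1: {3}  now seen {0,3}
Layer 2: {1}  now seen {0,1,3}
Layer 3: {2}  now seen {0,1,2,3}
Reachable = {0,1,2,3}
trace reaching 1: b·tau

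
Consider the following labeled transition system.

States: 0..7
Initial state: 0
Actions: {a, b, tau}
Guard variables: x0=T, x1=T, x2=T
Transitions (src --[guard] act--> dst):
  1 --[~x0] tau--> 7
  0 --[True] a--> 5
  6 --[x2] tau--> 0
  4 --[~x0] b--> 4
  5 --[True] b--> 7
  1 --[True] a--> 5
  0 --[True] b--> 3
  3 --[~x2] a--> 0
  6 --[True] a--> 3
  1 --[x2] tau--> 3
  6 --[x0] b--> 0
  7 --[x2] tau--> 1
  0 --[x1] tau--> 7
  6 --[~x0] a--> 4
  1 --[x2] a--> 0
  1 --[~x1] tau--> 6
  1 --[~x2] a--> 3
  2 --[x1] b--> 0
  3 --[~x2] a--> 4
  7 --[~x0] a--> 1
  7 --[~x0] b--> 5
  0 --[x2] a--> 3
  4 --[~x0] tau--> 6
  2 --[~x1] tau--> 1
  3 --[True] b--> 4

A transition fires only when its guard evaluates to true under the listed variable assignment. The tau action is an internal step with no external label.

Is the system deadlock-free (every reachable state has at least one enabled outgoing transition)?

Reachable = {0,1,3,4,5,7}
  0: a→3  a→5  b→3  tau→7  [deg 4]
  1: a→0  a→5  tau→3  [deg 3]
  3: b→4  [deg 1]
  4: ∅  [STUCK]
  5: b→7  [deg 1]
  7: tau→1  [deg 1]
witness 4: a·b

Answer: DEADLOCK at state 4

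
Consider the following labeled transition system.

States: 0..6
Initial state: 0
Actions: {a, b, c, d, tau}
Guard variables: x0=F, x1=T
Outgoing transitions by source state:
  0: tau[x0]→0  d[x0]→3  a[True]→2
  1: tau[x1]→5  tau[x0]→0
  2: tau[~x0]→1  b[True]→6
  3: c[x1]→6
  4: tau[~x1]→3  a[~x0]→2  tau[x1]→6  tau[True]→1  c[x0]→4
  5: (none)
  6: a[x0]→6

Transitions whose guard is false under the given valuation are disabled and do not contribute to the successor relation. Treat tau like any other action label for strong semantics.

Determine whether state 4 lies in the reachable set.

After dropping false guards: 8 live edges.
Layer 0: {0}
Layer 1: {2}  cumulative {0,2}
Layer 2: {1,6}  cumulative {0,1,2,6}
Layer 3: {5}  cumulative {0,1,2,5,6}
Reach set: {0,1,2,5,6}

Answer: UNREACHABLE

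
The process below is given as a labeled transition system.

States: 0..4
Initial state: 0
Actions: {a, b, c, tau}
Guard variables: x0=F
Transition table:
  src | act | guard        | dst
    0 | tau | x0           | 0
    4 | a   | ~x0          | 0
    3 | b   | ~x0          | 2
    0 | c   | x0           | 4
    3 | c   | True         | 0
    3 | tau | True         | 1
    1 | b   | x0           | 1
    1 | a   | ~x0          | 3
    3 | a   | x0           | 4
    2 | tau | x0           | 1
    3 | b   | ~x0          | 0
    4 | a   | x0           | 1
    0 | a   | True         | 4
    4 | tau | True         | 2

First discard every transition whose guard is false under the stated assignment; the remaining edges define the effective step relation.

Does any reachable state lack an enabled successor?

Answer: DEADLOCK at state 2

Working:
Reachable = {0,2,4}
  0: a→4  [1 out]
  2: ∅  [deadlock]
  4: a→0  tau→2  [2 out]
witness 2: a·tau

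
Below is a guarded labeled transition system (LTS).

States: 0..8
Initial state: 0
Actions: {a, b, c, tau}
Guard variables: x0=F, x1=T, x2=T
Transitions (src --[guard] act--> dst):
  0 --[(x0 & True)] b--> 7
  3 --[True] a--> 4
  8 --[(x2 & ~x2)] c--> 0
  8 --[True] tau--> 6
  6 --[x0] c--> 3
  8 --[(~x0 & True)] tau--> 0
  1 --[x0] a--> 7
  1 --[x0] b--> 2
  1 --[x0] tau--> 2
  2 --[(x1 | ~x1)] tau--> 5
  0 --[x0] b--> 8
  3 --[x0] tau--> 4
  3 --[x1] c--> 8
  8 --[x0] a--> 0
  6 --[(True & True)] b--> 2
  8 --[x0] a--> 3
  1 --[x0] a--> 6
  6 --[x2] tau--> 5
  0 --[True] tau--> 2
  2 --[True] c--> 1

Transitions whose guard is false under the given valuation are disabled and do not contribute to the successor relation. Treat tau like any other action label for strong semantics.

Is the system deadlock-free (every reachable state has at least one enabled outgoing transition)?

Answer: DEADLOCK at state 1

Analysis:
Reach set: {0,1,2,5}
  0: tau→2  [1 out]
  1: ∅  [STUCK]
  2: c→1  tau→5  [2 out]
  5: ∅  [STUCK]
witness 1: tau·c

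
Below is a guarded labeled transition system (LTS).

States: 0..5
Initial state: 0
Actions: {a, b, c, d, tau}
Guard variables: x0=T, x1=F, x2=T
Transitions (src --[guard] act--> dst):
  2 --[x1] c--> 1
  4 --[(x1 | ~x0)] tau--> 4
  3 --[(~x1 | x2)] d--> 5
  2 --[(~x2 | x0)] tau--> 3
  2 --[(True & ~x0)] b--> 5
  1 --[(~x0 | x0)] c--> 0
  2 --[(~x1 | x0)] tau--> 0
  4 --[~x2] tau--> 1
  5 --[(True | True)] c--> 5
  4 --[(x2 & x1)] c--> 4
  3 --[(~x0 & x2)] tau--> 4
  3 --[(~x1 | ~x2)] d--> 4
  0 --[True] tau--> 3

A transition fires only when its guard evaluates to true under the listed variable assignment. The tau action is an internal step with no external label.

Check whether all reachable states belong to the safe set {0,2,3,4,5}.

Answer: INVARIANT HOLDS

Analysis:
Inv-set: {0,2,3,4,5}
R = {0,3,4,5}
  0: ok
  3: ok
  4: ok
  5: ok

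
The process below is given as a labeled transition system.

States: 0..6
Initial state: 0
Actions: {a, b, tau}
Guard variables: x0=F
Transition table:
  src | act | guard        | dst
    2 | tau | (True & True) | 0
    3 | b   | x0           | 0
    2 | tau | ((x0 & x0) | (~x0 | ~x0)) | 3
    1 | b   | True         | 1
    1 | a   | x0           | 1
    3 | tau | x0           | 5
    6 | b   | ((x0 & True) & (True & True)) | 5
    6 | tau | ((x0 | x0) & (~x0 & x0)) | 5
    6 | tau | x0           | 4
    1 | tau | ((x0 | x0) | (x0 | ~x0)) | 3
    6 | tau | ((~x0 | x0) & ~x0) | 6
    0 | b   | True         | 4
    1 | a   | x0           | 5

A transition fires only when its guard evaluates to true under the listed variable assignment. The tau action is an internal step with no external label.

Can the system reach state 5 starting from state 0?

Guard filter leaves 6 enabled edge(s).
Layer 0: {0}
Layer 1: {4}  total {0,4}
Reach set: {0,4}

Answer: UNREACHABLE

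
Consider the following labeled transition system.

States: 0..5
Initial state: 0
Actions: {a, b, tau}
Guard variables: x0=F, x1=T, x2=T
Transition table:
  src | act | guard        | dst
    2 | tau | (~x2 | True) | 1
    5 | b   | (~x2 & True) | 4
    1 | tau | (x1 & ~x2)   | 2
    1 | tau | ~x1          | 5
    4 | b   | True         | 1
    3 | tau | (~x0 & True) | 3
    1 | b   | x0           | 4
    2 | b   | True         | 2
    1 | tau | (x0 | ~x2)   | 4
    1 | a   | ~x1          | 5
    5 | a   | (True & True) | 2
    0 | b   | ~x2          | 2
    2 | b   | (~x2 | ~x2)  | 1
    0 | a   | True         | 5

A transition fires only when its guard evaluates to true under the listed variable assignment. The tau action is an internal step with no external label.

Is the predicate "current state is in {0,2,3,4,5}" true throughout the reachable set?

Safe = {0,2,3,4,5}
R = {0,1,2,5}
  0: ok
  1: ✗ unsafe
  2: ok
  5: ok
witness against invariant: a·a·tau → 1

Answer: INVARIANT VIOLATED at state 1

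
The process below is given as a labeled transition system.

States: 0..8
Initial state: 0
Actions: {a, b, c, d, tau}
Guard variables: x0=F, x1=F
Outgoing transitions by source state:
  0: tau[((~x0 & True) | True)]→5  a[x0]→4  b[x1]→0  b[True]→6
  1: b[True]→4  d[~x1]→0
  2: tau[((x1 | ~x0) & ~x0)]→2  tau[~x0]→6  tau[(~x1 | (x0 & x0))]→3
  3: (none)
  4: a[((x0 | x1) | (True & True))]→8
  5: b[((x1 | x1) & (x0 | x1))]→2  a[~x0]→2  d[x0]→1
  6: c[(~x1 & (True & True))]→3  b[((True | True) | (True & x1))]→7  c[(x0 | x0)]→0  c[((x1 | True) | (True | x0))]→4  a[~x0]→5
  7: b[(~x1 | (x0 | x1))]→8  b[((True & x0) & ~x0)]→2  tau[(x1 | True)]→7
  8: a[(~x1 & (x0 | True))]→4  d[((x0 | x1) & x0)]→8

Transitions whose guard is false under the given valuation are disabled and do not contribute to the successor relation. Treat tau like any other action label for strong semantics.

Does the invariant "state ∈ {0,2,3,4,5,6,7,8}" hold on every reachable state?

Safe = {0,2,3,4,5,6,7,8}
Reach set: {0,2,3,4,5,6,7,8}
  0: ✓
  2: ✓
  3: ✓
  4: ✓
  5: ✓
  6: ✓
  7: ✓
  8: ✓

Answer: INVARIANT HOLDS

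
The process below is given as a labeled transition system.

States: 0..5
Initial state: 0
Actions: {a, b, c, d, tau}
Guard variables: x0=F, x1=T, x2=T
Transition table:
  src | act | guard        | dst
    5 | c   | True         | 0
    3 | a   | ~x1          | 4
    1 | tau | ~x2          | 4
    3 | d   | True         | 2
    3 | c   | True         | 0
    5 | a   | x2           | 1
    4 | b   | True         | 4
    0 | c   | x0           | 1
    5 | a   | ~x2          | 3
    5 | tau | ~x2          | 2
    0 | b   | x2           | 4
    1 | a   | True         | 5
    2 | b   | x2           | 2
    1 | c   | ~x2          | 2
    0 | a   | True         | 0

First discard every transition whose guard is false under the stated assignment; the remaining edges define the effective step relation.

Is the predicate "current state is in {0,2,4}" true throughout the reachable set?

Answer: INVARIANT HOLDS

Trace:
Allowed set {0,2,4}
Reachable = {0,4}
  0: ✓
  4: ✓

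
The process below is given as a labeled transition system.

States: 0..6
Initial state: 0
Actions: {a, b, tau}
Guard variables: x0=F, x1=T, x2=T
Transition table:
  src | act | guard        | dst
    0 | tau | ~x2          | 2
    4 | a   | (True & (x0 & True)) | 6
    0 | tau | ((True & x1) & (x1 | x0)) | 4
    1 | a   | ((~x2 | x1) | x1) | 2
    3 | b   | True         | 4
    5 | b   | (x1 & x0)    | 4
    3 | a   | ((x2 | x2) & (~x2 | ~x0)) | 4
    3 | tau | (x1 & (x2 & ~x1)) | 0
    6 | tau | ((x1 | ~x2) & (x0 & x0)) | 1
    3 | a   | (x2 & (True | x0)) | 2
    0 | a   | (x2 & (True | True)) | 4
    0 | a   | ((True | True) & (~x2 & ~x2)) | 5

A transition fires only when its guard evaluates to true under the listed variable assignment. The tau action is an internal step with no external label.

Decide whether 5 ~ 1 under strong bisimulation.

Compute ~ classes (split until stable):
  P[0] = {{0,1,2,3,4,5,6}}
  P[1] = {{0},{1},{2,4,5,6},{3}}
4 equivalence class(es) (converged in 2)
class of 5: {2,4,5,6}; class of 1: {1}

Answer: NOT BISIMILAR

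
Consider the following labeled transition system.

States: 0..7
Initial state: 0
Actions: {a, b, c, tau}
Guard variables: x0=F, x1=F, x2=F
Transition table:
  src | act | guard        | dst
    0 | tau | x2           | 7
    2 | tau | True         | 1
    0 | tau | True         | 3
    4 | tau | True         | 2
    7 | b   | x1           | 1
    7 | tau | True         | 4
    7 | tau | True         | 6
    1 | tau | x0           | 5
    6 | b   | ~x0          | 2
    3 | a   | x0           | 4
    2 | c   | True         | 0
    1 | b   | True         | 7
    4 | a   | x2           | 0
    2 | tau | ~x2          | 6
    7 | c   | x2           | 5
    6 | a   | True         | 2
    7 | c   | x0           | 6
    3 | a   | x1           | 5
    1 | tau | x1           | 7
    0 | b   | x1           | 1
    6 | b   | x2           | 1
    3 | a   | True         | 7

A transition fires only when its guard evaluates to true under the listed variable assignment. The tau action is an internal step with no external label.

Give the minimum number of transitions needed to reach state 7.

BFS to 7:
  depth 0: {0}
  depth 1: {3}
  depth 2: {7}
first hit 7 at d=2 via tau·a

Answer: 2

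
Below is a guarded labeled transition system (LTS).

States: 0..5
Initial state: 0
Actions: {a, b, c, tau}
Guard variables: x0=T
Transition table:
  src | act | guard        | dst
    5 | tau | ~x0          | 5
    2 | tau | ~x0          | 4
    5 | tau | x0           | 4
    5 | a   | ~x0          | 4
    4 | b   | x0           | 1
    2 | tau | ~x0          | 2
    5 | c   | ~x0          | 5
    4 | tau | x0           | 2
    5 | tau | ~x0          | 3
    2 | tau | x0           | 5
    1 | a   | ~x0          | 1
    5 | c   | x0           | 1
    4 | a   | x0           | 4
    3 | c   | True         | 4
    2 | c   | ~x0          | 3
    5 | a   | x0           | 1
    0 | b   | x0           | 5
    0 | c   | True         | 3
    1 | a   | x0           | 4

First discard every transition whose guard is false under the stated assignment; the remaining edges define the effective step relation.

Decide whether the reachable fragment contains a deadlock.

Reach set: {0,1,2,3,4,5}
  0: b→5  c→3  [deg 2]
  1: a→4  [deg 1]
  2: tau→5  [deg 1]
  3: c→4  [deg 1]
  4: a→4  b→1  tau→2  [deg 3]
  5: a→1  c→1  tau→4  [deg 3]

Answer: DEADLOCK-FREE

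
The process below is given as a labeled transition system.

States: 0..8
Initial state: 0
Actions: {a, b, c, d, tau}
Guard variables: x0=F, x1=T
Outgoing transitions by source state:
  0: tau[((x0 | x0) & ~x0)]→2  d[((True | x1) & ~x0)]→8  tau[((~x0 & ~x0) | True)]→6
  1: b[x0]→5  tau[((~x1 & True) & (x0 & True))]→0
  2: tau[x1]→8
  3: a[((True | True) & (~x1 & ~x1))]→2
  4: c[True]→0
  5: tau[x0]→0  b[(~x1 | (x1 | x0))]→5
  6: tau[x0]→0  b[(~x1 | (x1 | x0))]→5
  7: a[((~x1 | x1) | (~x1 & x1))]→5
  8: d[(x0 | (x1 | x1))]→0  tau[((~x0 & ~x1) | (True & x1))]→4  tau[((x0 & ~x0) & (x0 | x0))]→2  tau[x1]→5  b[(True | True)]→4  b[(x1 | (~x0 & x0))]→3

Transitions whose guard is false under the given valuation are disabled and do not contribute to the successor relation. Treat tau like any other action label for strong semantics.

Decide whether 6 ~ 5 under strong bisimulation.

Answer: BISIMILAR

Analysis:
Refine partition for ~:
  π0 = {{0,1,2,3,4,5,6,7,8}}
  π1 = {{0},{1,3},{2},{4},{5,6},{7},{8}}
stable after 2 split(s): 7 block(s)
6∈{5,6}, 5∈{5,6}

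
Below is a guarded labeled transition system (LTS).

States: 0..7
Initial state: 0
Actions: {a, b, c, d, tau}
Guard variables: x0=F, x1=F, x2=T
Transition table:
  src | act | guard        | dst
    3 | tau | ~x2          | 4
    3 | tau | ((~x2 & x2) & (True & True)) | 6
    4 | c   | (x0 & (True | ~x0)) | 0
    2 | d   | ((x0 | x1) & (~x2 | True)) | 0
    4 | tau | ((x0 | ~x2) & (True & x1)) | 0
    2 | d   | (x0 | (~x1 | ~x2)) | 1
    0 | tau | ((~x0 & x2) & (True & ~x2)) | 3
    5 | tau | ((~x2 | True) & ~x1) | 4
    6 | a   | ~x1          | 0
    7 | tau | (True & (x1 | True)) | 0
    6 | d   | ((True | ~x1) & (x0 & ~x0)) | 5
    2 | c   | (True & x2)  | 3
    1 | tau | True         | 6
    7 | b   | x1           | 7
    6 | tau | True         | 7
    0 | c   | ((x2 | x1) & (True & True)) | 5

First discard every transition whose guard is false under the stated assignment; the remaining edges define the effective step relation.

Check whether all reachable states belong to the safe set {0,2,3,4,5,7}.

Inv-set: {0,2,3,4,5,7}
R = {0,4,5}
  0: ok
  4: ok
  5: ok

Answer: INVARIANT HOLDS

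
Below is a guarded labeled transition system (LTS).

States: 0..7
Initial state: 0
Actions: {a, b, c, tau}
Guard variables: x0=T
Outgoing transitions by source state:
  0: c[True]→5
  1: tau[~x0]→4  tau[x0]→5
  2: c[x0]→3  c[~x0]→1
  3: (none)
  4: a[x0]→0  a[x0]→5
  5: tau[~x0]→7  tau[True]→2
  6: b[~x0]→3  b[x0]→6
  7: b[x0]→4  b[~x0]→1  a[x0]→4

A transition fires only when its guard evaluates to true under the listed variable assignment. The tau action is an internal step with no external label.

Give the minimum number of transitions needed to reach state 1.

Layered search for 1:
  depth 0: {0}
  depth 1: {5}
  depth 2: {2}
  depth 3: {3}
1 never appears.

Answer: UNREACHABLE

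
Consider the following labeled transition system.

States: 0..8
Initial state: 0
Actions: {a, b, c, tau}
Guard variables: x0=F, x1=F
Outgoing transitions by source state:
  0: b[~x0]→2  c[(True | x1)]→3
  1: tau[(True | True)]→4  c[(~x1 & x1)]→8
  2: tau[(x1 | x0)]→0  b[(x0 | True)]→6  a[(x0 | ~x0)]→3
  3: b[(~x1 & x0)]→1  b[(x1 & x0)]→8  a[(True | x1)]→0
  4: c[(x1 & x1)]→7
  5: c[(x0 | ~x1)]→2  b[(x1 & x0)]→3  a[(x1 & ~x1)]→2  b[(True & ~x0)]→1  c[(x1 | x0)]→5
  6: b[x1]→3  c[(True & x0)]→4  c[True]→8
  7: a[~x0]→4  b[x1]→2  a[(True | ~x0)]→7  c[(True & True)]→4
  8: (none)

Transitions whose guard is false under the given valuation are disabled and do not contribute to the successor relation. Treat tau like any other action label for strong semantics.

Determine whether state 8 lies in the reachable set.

Guard filter leaves 12 enabled edge(s).
depth 0: {0}
depth 1: {2,3}  now seen {0,2,3}
depth 2: {6}  now seen {0,2,3,6}
depth 3: {8}  now seen {0,2,3,6,8}
Reach set: {0,2,3,6,8}
Path to 8: b·b·c

Answer: REACHABLE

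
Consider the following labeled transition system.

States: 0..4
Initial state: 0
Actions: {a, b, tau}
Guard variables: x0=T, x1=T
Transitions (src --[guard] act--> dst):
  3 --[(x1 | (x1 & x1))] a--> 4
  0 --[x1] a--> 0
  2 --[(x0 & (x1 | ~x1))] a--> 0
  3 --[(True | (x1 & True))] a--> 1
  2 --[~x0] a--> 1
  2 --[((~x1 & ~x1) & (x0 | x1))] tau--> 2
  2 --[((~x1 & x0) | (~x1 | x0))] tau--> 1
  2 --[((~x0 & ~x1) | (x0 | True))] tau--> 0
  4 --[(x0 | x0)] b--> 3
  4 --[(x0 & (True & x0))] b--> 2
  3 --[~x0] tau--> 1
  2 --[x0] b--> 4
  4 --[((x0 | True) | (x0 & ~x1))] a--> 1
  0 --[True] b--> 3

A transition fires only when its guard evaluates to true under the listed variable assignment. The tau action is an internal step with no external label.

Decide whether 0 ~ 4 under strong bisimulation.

Answer: NOT BISIMILAR

Trace:
Refine partition for ~:
  round 0: {{0,1,2,3,4}}
  round 1: {{0,4},{1},{2},{3}}
  round 2: {{0},{1},{2},{3},{4}}
stable after 3 split(s): 5 block(s)
class of 0: {0}; class of 4: {4}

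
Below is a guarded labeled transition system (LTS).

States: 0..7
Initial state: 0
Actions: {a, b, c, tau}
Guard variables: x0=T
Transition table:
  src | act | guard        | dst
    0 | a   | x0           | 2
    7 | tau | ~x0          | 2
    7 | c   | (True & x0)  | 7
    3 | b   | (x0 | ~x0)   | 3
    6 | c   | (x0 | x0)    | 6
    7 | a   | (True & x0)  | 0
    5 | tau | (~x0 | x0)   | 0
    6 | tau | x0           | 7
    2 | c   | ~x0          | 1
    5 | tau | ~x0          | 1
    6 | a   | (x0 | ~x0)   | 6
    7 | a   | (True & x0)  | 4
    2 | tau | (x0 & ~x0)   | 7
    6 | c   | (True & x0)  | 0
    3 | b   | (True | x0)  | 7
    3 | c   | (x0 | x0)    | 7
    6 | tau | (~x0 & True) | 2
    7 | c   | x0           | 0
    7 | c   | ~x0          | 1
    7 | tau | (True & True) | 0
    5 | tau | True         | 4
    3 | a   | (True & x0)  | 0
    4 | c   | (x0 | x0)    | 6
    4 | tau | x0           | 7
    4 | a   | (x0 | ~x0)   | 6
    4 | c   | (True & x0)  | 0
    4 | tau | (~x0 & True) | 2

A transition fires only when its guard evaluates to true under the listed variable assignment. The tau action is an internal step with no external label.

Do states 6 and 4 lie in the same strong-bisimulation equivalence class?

Bisimulation quotient by refinement:
  round 0: {{0,1,2,3,4,5,6,7}}
  round 1: {{0},{1,2},{3},{4,6,7},{5}}
  round 2: {{0},{1,2},{3},{4,6},{5},{7}}
stable after 3 split(s): 6 block(s)
6∈{4,6}, 4∈{4,6}

Answer: BISIMILAR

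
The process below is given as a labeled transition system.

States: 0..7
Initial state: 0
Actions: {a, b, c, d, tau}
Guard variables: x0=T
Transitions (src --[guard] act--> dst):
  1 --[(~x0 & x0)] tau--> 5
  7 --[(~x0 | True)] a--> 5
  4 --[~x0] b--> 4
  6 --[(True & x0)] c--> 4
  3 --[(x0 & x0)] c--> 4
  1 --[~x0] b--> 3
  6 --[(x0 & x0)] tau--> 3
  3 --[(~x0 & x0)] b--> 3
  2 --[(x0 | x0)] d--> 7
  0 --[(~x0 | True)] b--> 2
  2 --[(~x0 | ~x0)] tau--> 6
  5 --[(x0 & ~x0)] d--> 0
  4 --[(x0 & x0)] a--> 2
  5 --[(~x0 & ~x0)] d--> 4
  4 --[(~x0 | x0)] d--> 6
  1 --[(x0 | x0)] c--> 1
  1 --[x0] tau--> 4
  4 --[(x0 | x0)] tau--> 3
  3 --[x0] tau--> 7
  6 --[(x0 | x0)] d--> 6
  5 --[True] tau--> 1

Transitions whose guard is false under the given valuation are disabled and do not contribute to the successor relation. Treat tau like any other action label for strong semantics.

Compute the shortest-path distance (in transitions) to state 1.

Answer: 4

Working:
Breadth-first toward 1:
  depth 0: {0}
  depth 1: {2}
  depth 2: {7}
  depth 3: {5}
  depth 4: {1}
first hit 1 at d=4 via b·d·a·tau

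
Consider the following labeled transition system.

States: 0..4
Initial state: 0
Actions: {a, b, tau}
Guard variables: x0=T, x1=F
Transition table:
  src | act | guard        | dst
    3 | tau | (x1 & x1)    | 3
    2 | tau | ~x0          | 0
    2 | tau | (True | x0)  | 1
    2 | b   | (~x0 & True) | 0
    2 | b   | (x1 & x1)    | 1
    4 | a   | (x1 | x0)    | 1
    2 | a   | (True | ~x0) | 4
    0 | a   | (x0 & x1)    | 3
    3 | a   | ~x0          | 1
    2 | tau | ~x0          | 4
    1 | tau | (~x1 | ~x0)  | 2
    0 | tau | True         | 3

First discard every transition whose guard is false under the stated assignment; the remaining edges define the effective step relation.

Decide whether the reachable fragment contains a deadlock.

Reachable = {0,3}
  0: tau→3  [1 exit(s)]
  3: ∅  [STUCK]
trace reaching 3: tau

Answer: DEADLOCK at state 3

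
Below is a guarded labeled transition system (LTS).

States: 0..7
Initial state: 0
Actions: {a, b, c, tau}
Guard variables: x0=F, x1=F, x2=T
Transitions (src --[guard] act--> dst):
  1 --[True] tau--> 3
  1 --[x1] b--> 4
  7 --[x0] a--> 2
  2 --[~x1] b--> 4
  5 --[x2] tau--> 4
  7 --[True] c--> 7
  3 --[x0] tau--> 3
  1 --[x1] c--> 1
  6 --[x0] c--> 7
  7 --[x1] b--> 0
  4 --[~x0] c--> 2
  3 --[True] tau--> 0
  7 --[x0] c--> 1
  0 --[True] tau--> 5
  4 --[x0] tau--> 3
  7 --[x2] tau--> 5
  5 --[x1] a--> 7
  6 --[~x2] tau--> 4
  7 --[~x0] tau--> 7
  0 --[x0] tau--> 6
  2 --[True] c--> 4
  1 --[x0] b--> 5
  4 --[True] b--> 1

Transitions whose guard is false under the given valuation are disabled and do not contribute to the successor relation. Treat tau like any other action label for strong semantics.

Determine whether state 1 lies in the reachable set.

Answer: REACHABLE

Analysis:
Guard filter leaves 11 enabled edge(s).
L0 = {0}
L1 = {5}  now seen {0,5}
L2 = {4}  now seen {0,4,5}
L3 = {1,2}  now seen {0,1,2,4,5}
L4 = {3}  now seen {0,1,2,3,4,5}
Reachable = {0,1,2,3,4,5}
witness 1: tau·tau·b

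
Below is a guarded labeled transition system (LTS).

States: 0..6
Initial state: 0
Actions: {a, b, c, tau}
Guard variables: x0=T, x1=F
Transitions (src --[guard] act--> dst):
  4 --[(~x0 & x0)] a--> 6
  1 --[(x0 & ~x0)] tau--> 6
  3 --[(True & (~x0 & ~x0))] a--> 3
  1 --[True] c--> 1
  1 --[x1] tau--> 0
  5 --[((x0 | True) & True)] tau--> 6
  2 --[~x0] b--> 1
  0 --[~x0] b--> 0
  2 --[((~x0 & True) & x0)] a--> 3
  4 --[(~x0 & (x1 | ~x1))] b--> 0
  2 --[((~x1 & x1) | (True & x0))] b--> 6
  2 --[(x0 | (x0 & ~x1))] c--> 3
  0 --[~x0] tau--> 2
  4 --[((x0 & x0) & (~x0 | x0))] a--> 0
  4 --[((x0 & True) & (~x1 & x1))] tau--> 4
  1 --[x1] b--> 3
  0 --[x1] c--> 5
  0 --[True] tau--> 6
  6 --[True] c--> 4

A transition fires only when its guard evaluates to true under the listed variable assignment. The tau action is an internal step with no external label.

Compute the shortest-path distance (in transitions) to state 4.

Layered search for 4:
  depth 0: {0}
  depth 1: {6}
  depth 2: {4}
depth(4)=2, e.g. tau·c

Answer: 2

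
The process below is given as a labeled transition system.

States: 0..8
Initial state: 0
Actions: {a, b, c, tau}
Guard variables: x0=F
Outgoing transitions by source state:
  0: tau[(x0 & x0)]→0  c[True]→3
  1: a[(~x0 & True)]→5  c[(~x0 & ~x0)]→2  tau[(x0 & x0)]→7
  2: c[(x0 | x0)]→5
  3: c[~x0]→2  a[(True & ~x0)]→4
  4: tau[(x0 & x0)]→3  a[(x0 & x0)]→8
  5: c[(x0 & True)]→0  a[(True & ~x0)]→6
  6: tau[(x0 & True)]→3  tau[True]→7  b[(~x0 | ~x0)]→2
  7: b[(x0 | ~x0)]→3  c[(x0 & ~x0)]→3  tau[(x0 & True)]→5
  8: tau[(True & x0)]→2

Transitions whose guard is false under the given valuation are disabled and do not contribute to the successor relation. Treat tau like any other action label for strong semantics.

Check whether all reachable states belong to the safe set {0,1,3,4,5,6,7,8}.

Inv-set: {0,1,3,4,5,6,7,8}
Reach set: {0,2,3,4}
  0: ✓
  2: ✗ unsafe
  3: ✓
  4: ✓
witness against invariant: c·c → 2

Answer: INVARIANT VIOLATED at state 2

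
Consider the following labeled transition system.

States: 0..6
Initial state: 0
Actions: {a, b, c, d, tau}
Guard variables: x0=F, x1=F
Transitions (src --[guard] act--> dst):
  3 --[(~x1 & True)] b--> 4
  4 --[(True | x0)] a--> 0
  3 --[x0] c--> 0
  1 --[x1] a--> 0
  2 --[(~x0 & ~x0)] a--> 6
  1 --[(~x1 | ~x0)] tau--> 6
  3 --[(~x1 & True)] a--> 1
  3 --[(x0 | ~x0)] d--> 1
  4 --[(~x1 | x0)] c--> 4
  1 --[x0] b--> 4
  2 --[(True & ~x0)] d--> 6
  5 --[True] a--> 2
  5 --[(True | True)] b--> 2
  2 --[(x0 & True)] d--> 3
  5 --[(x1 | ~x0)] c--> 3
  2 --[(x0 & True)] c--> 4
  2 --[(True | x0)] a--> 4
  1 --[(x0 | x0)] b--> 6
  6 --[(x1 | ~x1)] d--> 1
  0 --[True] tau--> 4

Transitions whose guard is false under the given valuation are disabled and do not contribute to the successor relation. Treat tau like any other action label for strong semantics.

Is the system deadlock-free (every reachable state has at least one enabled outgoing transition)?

Answer: DEADLOCK-FREE

Analysis:
Reach set: {0,4}
  0: tau→4  [1 out]
  4: a→0  c→4  [2 out]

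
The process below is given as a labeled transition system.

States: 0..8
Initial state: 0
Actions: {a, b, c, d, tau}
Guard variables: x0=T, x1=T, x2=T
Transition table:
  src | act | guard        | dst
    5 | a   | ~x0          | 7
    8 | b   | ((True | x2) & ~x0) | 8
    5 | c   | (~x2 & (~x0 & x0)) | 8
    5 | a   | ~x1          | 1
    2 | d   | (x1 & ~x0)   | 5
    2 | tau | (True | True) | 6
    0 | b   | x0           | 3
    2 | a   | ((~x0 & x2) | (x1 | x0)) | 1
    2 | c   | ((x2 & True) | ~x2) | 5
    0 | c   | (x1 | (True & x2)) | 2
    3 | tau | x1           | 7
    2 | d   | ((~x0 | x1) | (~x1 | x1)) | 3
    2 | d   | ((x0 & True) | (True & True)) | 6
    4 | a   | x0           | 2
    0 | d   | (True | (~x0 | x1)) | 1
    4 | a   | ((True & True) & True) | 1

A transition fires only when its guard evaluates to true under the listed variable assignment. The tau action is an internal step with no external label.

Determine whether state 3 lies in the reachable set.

After dropping false guards: 11 live edges.
depth 0: {0}
depth 1: {1,2,3}  cumulative {0,1,2,3}
depth 2: {5,6,7}  cumulative {0,1,2,3,5,6,7}
Reach set: {0,1,2,3,5,6,7}
Path to 3: b

Answer: REACHABLE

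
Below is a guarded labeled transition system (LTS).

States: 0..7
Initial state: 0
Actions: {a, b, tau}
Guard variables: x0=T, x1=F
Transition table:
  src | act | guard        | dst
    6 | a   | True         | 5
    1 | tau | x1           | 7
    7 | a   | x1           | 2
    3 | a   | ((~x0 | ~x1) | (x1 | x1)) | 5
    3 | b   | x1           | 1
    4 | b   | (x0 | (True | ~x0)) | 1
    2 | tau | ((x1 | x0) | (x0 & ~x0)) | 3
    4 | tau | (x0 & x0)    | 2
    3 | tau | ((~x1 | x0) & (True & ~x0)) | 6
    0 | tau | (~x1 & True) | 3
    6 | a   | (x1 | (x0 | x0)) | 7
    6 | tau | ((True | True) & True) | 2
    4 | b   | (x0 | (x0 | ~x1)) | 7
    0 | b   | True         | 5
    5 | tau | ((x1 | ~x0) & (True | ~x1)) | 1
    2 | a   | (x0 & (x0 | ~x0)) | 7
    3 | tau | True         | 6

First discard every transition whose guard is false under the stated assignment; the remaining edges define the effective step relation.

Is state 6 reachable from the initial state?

12 transition(s) survive guard evaluation.
depth 0: {0}
depth 1: {3,5}  now seen {0,3,5}
depth 2: {6}  now seen {0,3,5,6}
depth 3: {2,7}  now seen {0,2,3,5,6,7}
Reach set: {0,2,3,5,6,7}
trace reaching 6: tau·tau

Answer: REACHABLE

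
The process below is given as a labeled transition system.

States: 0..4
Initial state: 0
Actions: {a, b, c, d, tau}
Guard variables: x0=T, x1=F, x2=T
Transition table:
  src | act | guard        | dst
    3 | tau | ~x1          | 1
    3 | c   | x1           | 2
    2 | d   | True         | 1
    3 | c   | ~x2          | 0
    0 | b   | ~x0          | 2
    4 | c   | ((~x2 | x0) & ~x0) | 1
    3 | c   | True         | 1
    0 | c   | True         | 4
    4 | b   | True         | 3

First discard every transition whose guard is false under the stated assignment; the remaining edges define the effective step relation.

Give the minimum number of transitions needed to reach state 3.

Answer: 2

Working:
BFS to 3:
  L0 = {0}
  L1 = {4}
  L2 = {3}
depth(3)=2, e.g. c·b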